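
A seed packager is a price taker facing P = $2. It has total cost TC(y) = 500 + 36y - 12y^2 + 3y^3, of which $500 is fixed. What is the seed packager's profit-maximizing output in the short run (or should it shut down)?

Shut down

Variable cost is VC = 36y - 12y^2 + 3y^3, so AVC = VC/y = 36 - 12y + 3y^2 and MC = dTC/dy = 36 - 24y + 9y^2.
AVC hits its minimum where MC = AVC, at y = 2, giving min AVC = 36 - 12·2 + 3·2^2 = $24.
Since P = $2 < min AVC = $24, price fails to cover variable cost at any output.
The firm minimizes its loss by shutting down and losing only its fixed cost of $500.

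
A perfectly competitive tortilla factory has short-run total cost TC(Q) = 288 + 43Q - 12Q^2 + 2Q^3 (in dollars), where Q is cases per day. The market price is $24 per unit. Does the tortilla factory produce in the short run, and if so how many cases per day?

From TC, MC = TC'(Q) = 43 - 24Q + 6Q^2 and AVC = VC/Q = 43 - 12Q + 2Q^2.
AVC hits its minimum where MC = AVC, at Q = 3, giving min AVC = 43 - 12·3 + 2·3^2 = $25.
With P < min AVC ($24 < $25), every unit sold adds to the loss.
Best response: produce nothing and absorb the $288 fixed cost.

Shut down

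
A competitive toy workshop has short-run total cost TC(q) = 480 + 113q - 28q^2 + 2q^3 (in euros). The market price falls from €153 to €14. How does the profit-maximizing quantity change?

AVC = 113 - 28q + 2q^2, minimized at q = 7 where min AVC = €15. MC = 113 - 56q + 6q^2.
At P = €153 ≥ min AVC, set P = MC on the rising branch: q = 10.
At P = €14 < min AVC = €15, price no longer covers variable cost at any output, so the firm shuts down: q = 0.

Output falls from 10 to 0 (the firm shuts down)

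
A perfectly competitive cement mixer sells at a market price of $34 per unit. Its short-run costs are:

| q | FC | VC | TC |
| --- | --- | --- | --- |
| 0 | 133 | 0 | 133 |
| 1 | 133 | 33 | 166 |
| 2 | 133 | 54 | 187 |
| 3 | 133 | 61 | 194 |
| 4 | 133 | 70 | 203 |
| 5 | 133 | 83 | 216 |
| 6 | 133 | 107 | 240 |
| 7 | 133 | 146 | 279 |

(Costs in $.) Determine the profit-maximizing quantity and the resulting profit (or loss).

Profit at each row (π = 34q − TC): q=0: -133; q=1: -132; q=2: -119; q=3: -92; q=4: -67; q=5: -46; q=6: -36; q=7: -41.
Profit is maximized at q = 6. AVC there is 107/6 = $17.83 ≤ P, so producing beats shutting down (which would give -$133).

q = 6; profit = -$36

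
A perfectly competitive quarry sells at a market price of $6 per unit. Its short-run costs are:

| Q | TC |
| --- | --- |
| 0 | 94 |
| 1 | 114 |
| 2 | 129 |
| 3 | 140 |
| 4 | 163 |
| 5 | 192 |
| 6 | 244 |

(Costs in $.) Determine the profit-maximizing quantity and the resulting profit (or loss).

Profit at each row (π = 6Q − TC): Q=0: -94; Q=1: -108; Q=2: -117; Q=3: -122; Q=4: -139; Q=5: -162; Q=6: -208.
Profit is highest at Q = 0. Equivalently, the lowest AVC in the table is 46/3 ≈ $15.33 at Q = 3, and P = $6 falls below it — price never covers variable cost, so the firm shuts down and loses only its fixed cost.

Q = 0 (shut down); profit = -$94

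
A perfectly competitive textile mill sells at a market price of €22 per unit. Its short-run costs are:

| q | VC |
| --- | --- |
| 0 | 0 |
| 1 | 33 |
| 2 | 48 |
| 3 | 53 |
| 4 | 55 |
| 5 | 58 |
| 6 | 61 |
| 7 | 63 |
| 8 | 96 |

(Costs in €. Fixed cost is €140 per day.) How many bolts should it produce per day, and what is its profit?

Compute π = P·q − TC at each output: q=0: -140; q=1: -151; q=2: -144; q=3: -127; q=4: -107; q=5: -88; q=6: -69; q=7: -49; q=8: -60.
Profit is maximized at q = 7. AVC there is 63/7 = €9 ≤ P, so producing beats shutting down (which would give -€140).

q = 7; profit = -€49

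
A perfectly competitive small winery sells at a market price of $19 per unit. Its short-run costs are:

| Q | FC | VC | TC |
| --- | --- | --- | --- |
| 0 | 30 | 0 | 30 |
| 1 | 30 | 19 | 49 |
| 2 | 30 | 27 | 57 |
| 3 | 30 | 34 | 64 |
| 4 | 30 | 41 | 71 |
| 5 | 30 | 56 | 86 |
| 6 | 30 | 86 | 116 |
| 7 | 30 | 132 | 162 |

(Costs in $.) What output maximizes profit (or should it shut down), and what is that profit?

Q = 5; profit = $9

Tabulate TR − TC: Q=0: -30; Q=1: -30; Q=2: -19; Q=3: -7; Q=4: 5; Q=5: 9; Q=6: -2; Q=7: -29.
Profit is maximized at Q = 5. AVC there is 56/5 = $11.20 ≤ P, so producing beats shutting down (which would give -$30).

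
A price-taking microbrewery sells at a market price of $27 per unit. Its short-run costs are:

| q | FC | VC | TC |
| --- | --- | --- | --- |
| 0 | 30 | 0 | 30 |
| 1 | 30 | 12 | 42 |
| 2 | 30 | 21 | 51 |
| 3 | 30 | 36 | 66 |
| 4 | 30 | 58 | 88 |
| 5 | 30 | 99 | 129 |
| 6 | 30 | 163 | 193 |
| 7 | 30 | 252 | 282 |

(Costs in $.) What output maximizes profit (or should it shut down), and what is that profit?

Compute π = P·q − TC at each output: q=0: -30; q=1: -15; q=2: 3; q=3: 15; q=4: 20; q=5: 6; q=6: -31; q=7: -93.
Profit is maximized at q = 4. AVC there is 58/4 = $14.50 ≤ P, so producing beats shutting down (which would give -$30).

q = 4; profit = $20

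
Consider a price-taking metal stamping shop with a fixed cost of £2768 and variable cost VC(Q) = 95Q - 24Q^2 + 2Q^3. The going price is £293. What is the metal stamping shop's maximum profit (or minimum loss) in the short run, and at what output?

Profit = -£348 at Q = 11

AVC = 95 - 24Q + 2Q^2 has its minimum £23 at Q = 6; price £293 clears that bar, so the firm operates.
MC = 95 - 48Q + 6Q^2. Setting P = MC and taking the root on the rising branch gives Q* = 11.
TR = 293·11 = 3223. TC = 2768 + 803 = 3571. Profit = 3223 − 3571 = -£348.
By producing, the firm covers all variable cost plus £2420 of fixed cost; shutting down would lose the full £2768.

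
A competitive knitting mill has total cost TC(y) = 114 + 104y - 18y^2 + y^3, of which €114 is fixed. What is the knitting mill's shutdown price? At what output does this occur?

€23 per unit, at y = 9

Short-run supply begins at min AVC. From VC = 104y - 18y^2 + y^3, AVC = 104 - 18y + y^2.
dAVC/dy = -18 + 2y = 0 gives y = 9. min AVC = 104 - 18·9 + 9^2 = 23.
So the shutdown price is €23.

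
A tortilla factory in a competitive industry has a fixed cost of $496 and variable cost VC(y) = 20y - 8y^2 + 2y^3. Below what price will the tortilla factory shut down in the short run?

$12 per unit

The shutdown price is the minimum of AVC. VC = 20y - 8y^2 + 2y^3, so AVC = 20 - 8y + 2y^2.
dAVC/dy = -8 + 4y = 0 gives y = 2. min AVC = 20 - 8·2 + 2·2^2 = 12.
The firm shuts down for any P below $12.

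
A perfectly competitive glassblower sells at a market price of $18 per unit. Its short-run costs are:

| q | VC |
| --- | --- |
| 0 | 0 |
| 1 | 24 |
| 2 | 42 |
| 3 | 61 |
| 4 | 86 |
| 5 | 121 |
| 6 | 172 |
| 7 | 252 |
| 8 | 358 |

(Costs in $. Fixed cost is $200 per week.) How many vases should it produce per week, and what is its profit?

Profit at each row (π = 18q − TC): q=0: -200; q=1: -206; q=2: -206; q=3: -207; q=4: -214; q=5: -231; q=6: -264; q=7: -326; q=8: -414.
Profit is highest at q = 0. Equivalently, the lowest AVC in the table is 61/3 ≈ $20.33 at q = 3, and P = $18 falls below it — price never covers variable cost, so the firm shuts down and loses only its fixed cost.

q = 0 (shut down); profit = -$200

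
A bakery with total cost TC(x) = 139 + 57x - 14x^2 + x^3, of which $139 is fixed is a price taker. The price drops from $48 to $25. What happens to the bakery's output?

Output falls from 9 to 8

MC = 57 - 28x + 3x^2; the shutdown threshold is min AVC = $8 (at x = 7).
With P = $48 above the shutdown price, P = MC gives x = 9.
At P = $25 ≥ min AVC, set P = MC: x = 8. The firm stays open but cuts output.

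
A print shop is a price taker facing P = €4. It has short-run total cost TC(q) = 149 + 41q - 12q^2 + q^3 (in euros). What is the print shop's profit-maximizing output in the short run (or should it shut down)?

From TC, MC = TC'(q) = 41 - 24q + 3q^2 and AVC = VC/q = 41 - 12q + q^2.
AVC hits its minimum where MC = AVC, at q = 6, giving min AVC = 41 - 12·6 + 6^2 = €5.
With P < min AVC (€4 < €5), every unit sold adds to the loss.
Best response: produce nothing and absorb the €149 fixed cost.

Shut down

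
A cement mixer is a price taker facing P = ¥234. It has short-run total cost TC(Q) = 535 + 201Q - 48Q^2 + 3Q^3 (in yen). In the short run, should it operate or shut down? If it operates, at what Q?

From TC, MC = TC'(Q) = 201 - 96Q + 9Q^2 and AVC = VC/Q = 201 - 48Q + 3Q^2.
The AVC parabola has its vertex at Q = 48/6 = 8, where AVC = 201 - 48·8 + 3·8^2 = ¥9.
Since P = ¥234 ≥ min AVC = ¥9, price covers variable cost and the firm should produce.
P = MC gives -33 - 96Q + 9Q^2 = 0, with roots -1/3 and 11. Take the larger (rising MC): Q* = 11.
Check: AVC at Q = 11 is ¥36 ≤ P, so revenue covers variable cost.
Profit = P·Q − TC = 234·11 − 931 = ¥1643.

Produce at Q = 11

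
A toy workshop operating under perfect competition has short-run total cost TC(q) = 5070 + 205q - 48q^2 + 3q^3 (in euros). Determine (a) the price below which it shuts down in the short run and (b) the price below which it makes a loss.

Shutdown price = min AVC. AVC = 205 - 48q + 3q^2, with vertex at q = 8 and minimum €13.
ATC = 5070/q + 205 - 48q + 3q^2. Setting dATC/dq = −5070/q^2 − 48 + 6q = 0 gives q = 13 (since 6·13^3 − 48·13^2 = 5070).
min ATC = 5070/13 + 205 − 48·13 + 3·13^2 = €478. That is the break-even price.
Between these two prices the firm operates at a loss; above €478 it earns a profit.

Shutdown price = €13; break-even price = €478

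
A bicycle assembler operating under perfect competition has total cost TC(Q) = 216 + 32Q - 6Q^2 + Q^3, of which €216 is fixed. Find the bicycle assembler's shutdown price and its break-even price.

Shutdown price = €23; break-even price = €68

Shutdown price = min AVC. AVC = 32 - 6Q + Q^2, with vertex at Q = 3 and minimum €23.
ATC = 216/Q + 32 - 6Q + Q^2. Setting dATC/dQ = −216/Q^2 − 6 + 2Q = 0 gives Q = 6 (since 2·6^3 − 6·6^2 = 216).
min ATC = 216/6 + 32 − 6·6 + 6^2 = €68. That is the break-even price.
For €23 ≤ P < €68 the firm produces at a loss; below €23 it shuts down.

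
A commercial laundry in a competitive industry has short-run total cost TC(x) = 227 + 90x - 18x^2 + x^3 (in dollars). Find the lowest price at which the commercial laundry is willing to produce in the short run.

The firm shuts down when price falls below the minimum of average variable cost. AVC = VC/x = 90 - 18x + x^2.
dAVC/dx = -18 + 2x = 0 gives x = 9. min AVC = 90 - 18·9 + 9^2 = 9.
The firm shuts down for any P below $9.

$9 per unit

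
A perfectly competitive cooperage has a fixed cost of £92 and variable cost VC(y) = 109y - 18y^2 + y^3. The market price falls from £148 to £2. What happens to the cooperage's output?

Output falls from 13 to 0 (the firm shuts down)

MC = 109 - 36y + 3y^2; the shutdown threshold is min AVC = £28 (at y = 9).
With P = £148 above the shutdown price, P = MC gives y = 13.
At P = £2 < min AVC = £28, price no longer covers variable cost at any output, so the firm shuts down: y = 0.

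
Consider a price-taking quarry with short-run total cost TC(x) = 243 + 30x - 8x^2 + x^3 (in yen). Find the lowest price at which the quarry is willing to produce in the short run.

The firm shuts down when price falls below the minimum of average variable cost. AVC = VC/x = 30 - 8x + x^2.
dAVC/dx = -8 + 2x = 0 gives x = 4. min AVC = 30 - 8·4 + 4^2 = 14.
The firm shuts down for any P below ¥14.

¥14 per unit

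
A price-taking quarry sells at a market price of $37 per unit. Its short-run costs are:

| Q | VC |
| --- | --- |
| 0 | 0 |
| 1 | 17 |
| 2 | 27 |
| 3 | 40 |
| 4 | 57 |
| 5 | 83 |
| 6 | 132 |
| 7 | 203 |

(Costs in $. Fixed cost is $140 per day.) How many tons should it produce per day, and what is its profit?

Compute π = P·Q − TC at each output: Q=0: -140; Q=1: -120; Q=2: -93; Q=3: -69; Q=4: -49; Q=5: -38; Q=6: -50; Q=7: -84.
Profit is maximized at Q = 5. AVC there is 83/5 = $16.60 ≤ P, so producing beats shutting down (which would give -$140).

Q = 5; profit = -$38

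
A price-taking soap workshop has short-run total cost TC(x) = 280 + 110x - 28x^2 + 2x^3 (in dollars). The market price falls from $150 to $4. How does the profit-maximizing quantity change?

AVC = 110 - 28x + 2x^2, minimized at x = 7 where min AVC = $12. MC = 110 - 56x + 6x^2.
With P = $150 above the shutdown price, P = MC gives x = 10.
At P = $4 < min AVC = $12, price no longer covers variable cost at any output, so the firm shuts down: x = 0.

Output falls from 10 to 0 (the firm shuts down)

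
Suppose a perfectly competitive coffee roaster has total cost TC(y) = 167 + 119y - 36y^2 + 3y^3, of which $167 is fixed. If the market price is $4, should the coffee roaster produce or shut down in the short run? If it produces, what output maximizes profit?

Shut down

Variable cost is VC = 119y - 36y^2 + 3y^3, so AVC = VC/y = 119 - 36y + 3y^2 and MC = dTC/dy = 119 - 72y + 9y^2.
AVC hits its minimum where MC = AVC, at y = 6, giving min AVC = 119 - 36·6 + 3·6^2 = $11.
P = $4 lies below min AVC = $11; no output level covers variable cost.
The firm minimizes its loss by shutting down and losing only its fixed cost of $167.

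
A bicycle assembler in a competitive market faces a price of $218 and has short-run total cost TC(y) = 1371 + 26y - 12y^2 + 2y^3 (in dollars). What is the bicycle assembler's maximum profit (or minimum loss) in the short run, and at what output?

Profit = -$91 at y = 8

AVC = 26 - 12y + 2y^2 has its minimum $8 at y = 3; price $218 clears that bar, so the firm operates.
With MC = 26 - 24y + 6y^2, P = MC on the upward-sloping part at y* = 8.
TR = 218·8 = 1744. TC = 1371 + 464 = 1835. Profit = 1744 − 1835 = -$91.
By producing, the firm covers all variable cost plus $1280 of fixed cost; shutting down would lose the full $1371.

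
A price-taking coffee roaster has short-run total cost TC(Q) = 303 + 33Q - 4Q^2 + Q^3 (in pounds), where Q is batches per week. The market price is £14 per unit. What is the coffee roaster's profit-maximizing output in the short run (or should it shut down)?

Shut down

From TC, MC = TC'(Q) = 33 - 8Q + 3Q^2 and AVC = VC/Q = 33 - 4Q + Q^2.
AVC hits its minimum where MC = AVC, at Q = 2, giving min AVC = 33 - 4·2 + 2^2 = £29.
Since P = £14 < min AVC = £29, price fails to cover variable cost at any output.
The firm minimizes its loss by shutting down and losing only its fixed cost of £303.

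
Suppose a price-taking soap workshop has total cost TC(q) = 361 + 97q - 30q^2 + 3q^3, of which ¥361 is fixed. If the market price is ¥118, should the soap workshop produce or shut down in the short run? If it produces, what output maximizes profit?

Produce at q = 7

Variable cost is VC = 97q - 30q^2 + 3q^3, so AVC = VC/q = 97 - 30q + 3q^2 and MC = dTC/dq = 97 - 60q + 9q^2.
AVC is minimized where dAVC/dq = -30 + 6q = 0, at q = 5; min AVC = 97 - 30·5 + 3·5^2 = ¥22.
P = ¥118 exceeds min AVC = ¥22, so the firm stays open.
P = MC gives -21 - 60q + 9q^2 = 0, with roots -1/3 and 7. Take the larger (rising MC): q* = 7.
Check: AVC at q = 7 is ¥34 ≤ P, so revenue covers variable cost.
Profit = P·q − TC = 118·7 − 599 = ¥227.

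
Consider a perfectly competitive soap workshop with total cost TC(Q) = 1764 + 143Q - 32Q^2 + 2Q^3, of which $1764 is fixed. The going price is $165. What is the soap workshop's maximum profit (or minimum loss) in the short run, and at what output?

Profit = -$312 at Q = 11

AVC = 143 - 32Q + 2Q^2; min AVC = $15 at Q = 8. Since P = $165 ≥ min AVC, the firm produces.
MC = 143 - 64Q + 6Q^2. Setting P = MC and taking the root on the rising branch gives Q* = 11.
TR = 165·11 = 1815. TC = 1764 + 363 = 2127. Profit = 1815 − 2127 = -$312.
Shutting down would mean losing the fixed cost of $1764, so operating at a loss of $312 is better by $1452.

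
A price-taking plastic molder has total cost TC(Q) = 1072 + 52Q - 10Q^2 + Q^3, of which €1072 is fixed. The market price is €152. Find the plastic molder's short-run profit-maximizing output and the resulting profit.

Profit = -€72 at Q = 10

AVC = 52 - 10Q + Q^2 has its minimum €27 at Q = 5; price €152 clears that bar, so the firm operates.
With MC = 52 - 20Q + 3Q^2, P = MC on the upward-sloping part at Q* = 10.
TR = 152·10 = 1520. TC = 1072 + 520 = 1592. Profit = 1520 − 1592 = -€72.
That loss of €72 beats the €1072 the firm would lose by shutting down; producing recovers €1000 of fixed cost.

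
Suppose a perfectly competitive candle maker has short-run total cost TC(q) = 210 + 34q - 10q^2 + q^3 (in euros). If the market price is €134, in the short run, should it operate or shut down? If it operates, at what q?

Produce at q = 10

From TC, MC = TC'(q) = 34 - 20q + 3q^2 and AVC = VC/q = 34 - 10q + q^2.
The AVC parabola has its vertex at q = 10/2 = 5, where AVC = 34 - 10·5 + 5^2 = €9.
Since P = €134 ≥ min AVC = €9, price covers variable cost and the firm should produce.
P = MC gives -100 - 20q + 3q^2 = 0, with roots -10/3 and 10. Take the larger (rising MC): q* = 10.
Check: AVC at q = 10 is €34 ≤ P, so revenue covers variable cost.
Profit = P·q − TC = 134·10 − 550 = €790.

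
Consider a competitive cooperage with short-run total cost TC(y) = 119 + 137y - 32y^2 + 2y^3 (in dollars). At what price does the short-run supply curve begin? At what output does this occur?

$9 per unit, at y = 8

The firm shuts down when price falls below the minimum of average variable cost. AVC = VC/y = 137 - 32y + 2y^2.
dAVC/dy = -32 + 4y = 0 gives y = 8. min AVC = 137 - 32·8 + 2·8^2 = 9.
The firm shuts down for any P below $9.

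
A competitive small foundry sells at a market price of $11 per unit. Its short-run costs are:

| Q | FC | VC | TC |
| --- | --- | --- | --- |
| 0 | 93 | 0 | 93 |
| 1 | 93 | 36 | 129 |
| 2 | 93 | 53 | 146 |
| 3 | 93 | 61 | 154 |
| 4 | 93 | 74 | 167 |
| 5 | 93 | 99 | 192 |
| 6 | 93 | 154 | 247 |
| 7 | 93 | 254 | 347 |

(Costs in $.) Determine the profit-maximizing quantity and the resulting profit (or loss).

Q = 0 (shut down); profit = -$93

Profit at each row (π = 11Q − TC): Q=0: -93; Q=1: -118; Q=2: -124; Q=3: -121; Q=4: -123; Q=5: -137; Q=6: -181; Q=7: -270.
Profit is highest at Q = 0. Equivalently, the lowest AVC in the table is 74/4 ≈ $18.50 at Q = 4, and P = $11 falls below it — price never covers variable cost, so the firm shuts down and loses only its fixed cost.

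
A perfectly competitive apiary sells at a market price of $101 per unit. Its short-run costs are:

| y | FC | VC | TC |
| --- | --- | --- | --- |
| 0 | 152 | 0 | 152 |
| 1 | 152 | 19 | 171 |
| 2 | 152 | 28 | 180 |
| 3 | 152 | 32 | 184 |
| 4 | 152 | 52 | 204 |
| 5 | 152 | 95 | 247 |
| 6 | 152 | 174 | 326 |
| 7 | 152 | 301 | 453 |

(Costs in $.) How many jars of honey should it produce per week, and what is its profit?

y = 6; profit = $280

Tabulate TR − TC: y=0: -152; y=1: -70; y=2: 22; y=3: 119; y=4: 200; y=5: 258; y=6: 280; y=7: 254.
Profit is maximized at y = 6. AVC there is 174/6 = $29 ≤ P, so producing beats shutting down (which would give -$152).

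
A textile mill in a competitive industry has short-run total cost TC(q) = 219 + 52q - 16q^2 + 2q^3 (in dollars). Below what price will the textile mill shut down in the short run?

$20 per unit

The shutdown price is the minimum of AVC. VC = 52q - 16q^2 + 2q^3, so AVC = 52 - 16q + 2q^2.
dAVC/dq = -16 + 4q = 0 gives q = 4. min AVC = 52 - 16·4 + 2·4^2 = 20.
The firm shuts down for any P below $20.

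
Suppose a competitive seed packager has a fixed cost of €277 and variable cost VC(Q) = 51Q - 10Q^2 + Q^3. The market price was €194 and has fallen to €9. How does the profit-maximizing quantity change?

Output falls from 11 to 0 (the firm shuts down)

MC = 51 - 20Q + 3Q^2; the shutdown threshold is min AVC = €26 (at Q = 5).
At P = €194 ≥ min AVC, set P = MC on the rising branch: Q = 11.
At P = €9 < min AVC = €26, price no longer covers variable cost at any output, so the firm shuts down: Q = 0.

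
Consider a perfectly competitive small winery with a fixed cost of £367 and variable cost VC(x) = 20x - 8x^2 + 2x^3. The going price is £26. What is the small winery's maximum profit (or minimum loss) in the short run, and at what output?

Profit = -£331 at x = 3

AVC = 20 - 8x + 2x^2 has its minimum £12 at x = 2; price £26 clears that bar, so the firm operates.
MC = 20 - 16x + 6x^2. Setting P = MC and taking the root on the rising branch gives x* = 3.
TR = 26·3 = 78. TC = 367 + 42 = 409. Profit = 78 − 409 = -£331.
That loss of £331 beats the £367 the firm would lose by shutting down; producing recovers £36 of fixed cost.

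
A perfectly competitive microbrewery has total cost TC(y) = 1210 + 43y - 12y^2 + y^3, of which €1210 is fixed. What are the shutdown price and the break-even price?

AVC = 43 - 12y + y^2; minimized at y = 6, giving min AVC = €7. That is the shutdown price.
ATC = 1210/y + 43 - 12y + y^2. Setting dATC/dy = −1210/y^2 − 12 + 2y = 0 gives y = 11 (since 2·11^3 − 12·11^2 = 1210).
min ATC = 1210/11 + 43 − 12·11 + 11^2 = €142. That is the break-even price.
For €7 ≤ P < €142 the firm produces at a loss; below €7 it shuts down.

Shutdown price = €7; break-even price = €142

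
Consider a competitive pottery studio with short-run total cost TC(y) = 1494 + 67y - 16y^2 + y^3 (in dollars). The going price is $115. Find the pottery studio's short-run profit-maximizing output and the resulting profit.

AVC = 67 - 16y + y^2 has its minimum $3 at y = 8; price $115 clears that bar, so the firm operates.
MC = 67 - 32y + 3y^2. Setting P = MC and taking the root on the rising branch gives y* = 12.
TR = 115·12 = 1380. TC = 1494 + 228 = 1722. Profit = 1380 − 1722 = -$342.
That loss of $342 beats the $1494 the firm would lose by shutting down; producing recovers $1152 of fixed cost.

Profit = -$342 at y = 12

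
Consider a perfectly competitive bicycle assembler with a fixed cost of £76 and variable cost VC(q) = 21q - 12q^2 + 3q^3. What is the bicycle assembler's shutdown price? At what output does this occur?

Short-run supply begins at min AVC. From VC = 21q - 12q^2 + 3q^3, AVC = 21 - 12q + 3q^2.
At the minimum of AVC, MC = AVC. MC = 21 - 24q + 9q^2; setting MC = AVC gives 6q^2 - 12q = 0, so q = 2. min AVC = 9.
For P < £9 the firm produces nothing.

£9 per unit, at q = 2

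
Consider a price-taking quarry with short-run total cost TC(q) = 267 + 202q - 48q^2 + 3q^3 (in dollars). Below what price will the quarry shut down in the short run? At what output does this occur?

Short-run supply begins at min AVC. From VC = 202q - 48q^2 + 3q^3, AVC = 202 - 48q + 3q^2.
At the minimum of AVC, MC = AVC. MC = 202 - 96q + 9q^2; setting MC = AVC gives 6q^2 - 48q = 0, so q = 8. min AVC = 10.
The firm shuts down for any P below $10.

$10 per unit, at q = 8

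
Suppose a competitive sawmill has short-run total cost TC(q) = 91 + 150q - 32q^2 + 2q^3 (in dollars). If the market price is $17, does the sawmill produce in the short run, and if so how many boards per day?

From TC, MC = TC'(q) = 150 - 64q + 6q^2 and AVC = VC/q = 150 - 32q + 2q^2.
AVC hits its minimum where MC = AVC, at q = 8, giving min AVC = 150 - 32·8 + 2·8^2 = $22.
P = $17 lies below min AVC = $22; no output level covers variable cost.
Best response: produce nothing and absorb the $91 fixed cost.

Shut down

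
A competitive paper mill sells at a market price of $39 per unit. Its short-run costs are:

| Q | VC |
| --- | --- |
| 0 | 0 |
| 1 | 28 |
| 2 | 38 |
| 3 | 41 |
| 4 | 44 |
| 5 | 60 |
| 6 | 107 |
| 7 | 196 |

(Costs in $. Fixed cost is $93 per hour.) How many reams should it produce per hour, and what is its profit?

Profit at each row (π = 39Q − TC): Q=0: -93; Q=1: -82; Q=2: -53; Q=3: -17; Q=4: 19; Q=5: 42; Q=6: 34; Q=7: -16.
Profit is maximized at Q = 5. AVC there is 60/5 = $12 ≤ P, so producing beats shutting down (which would give -$93).

Q = 5; profit = $42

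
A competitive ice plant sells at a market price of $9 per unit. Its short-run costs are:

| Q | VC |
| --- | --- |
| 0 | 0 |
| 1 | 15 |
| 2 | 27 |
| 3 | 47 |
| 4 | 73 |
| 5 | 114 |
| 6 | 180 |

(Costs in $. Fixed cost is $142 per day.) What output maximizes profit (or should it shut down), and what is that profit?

Tabulate TR − TC: Q=0: -142; Q=1: -148; Q=2: -151; Q=3: -162; Q=4: -179; Q=5: -211; Q=6: -268.
Profit is highest at Q = 0. Equivalently, the lowest AVC in the table is 27/2 ≈ $13.50 at Q = 2, and P = $9 falls below it — price never covers variable cost, so the firm shuts down and loses only its fixed cost.

Q = 0 (shut down); profit = -$142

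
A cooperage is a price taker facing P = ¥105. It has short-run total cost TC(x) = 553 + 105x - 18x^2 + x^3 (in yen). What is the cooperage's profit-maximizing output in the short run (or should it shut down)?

From TC, MC = TC'(x) = 105 - 36x + 3x^2 and AVC = VC/x = 105 - 18x + x^2.
AVC hits its minimum where MC = AVC, at x = 9, giving min AVC = 105 - 18·9 + 9^2 = ¥24.
P = ¥105 exceeds min AVC = ¥24, so the firm stays open.
Solving P = MC: -36x + 3x^2 = 0 ⇒ x = 0 or 12. On the upward-sloping branch, x* = 12.
Check: AVC at x = 12 is ¥33 ≤ P, so revenue covers variable cost.
Profit = P·x − TC = 105·12 − 949 = ¥311.

Produce at x = 12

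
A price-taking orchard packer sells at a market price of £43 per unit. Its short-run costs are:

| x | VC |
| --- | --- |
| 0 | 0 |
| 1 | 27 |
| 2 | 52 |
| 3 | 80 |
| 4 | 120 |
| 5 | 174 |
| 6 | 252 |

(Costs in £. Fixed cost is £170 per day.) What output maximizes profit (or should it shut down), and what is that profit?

Compute π = P·x − TC at each output: x=0: -170; x=1: -154; x=2: -136; x=3: -121; x=4: -118; x=5: -129; x=6: -164.
Profit is maximized at x = 4. AVC there is 120/4 = £30 ≤ P, so producing beats shutting down (which would give -£170).

x = 4; profit = -£118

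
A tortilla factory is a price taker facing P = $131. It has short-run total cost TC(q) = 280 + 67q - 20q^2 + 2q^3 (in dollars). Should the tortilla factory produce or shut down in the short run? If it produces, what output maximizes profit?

Produce at q = 8

From TC, MC = TC'(q) = 67 - 40q + 6q^2 and AVC = VC/q = 67 - 20q + 2q^2.
AVC is minimized where dAVC/dq = -20 + 4q = 0, at q = 5; min AVC = 67 - 20·5 + 2·5^2 = $17.
Since P = $131 ≥ min AVC = $17, price covers variable cost and the firm should produce.
P = MC gives -64 - 40q + 6q^2 = 0, with roots -4/3 and 8. Take the larger (rising MC): q* = 8.
Check: AVC at q = 8 is $35 ≤ P, so revenue covers variable cost.
Profit = P·q − TC = 131·8 − 560 = $488.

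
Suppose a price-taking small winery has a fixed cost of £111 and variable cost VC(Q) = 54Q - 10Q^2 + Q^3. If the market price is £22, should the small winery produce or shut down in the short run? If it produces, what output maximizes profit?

Strip out fixed cost: VC = 54Q - 10Q^2 + Q^3. Then AVC = 54 - 10Q + Q^2 and MC = 54 - 20Q + 3Q^2.
The AVC parabola has its vertex at Q = 10/2 = 5, where AVC = 54 - 10·5 + 5^2 = £29.
P = £22 lies below min AVC = £29; no output level covers variable cost.
Shutting down limits the loss to fixed cost, £111.

Shut down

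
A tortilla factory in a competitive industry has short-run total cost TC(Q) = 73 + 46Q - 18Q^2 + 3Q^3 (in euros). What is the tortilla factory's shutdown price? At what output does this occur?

€19 per unit, at Q = 3

The firm shuts down when price falls below the minimum of average variable cost. AVC = VC/Q = 46 - 18Q + 3Q^2.
dAVC/dQ = -18 + 6Q = 0 gives Q = 3. min AVC = 46 - 18·3 + 3·3^2 = 19.
The firm shuts down for any P below €19.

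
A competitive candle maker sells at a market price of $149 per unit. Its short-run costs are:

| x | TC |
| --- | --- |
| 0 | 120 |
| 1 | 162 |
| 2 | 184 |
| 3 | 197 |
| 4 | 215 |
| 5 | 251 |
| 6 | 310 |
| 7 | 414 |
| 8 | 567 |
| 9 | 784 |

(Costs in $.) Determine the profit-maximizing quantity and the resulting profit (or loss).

Compute π = P·x − TC at each output: x=0: -120; x=1: -13; x=2: 114; x=3: 250; x=4: 381; x=5: 494; x=6: 584; x=7: 629; x=8: 625; x=9: 557.
Profit is maximized at x = 7. AVC there is 294/7 = $42 ≤ P, so producing beats shutting down (which would give -$120).

x = 7; profit = $629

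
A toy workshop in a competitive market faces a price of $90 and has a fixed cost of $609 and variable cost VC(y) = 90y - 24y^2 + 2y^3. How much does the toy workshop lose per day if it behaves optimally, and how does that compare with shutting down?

AVC = 90 - 24y + 2y^2 has its minimum $18 at y = 6; price $90 clears that bar, so the firm operates.
With MC = 90 - 48y + 6y^2, P = MC on the upward-sloping part at y* = 8.
TR = 90·8 = 720. TC = 609 + 208 = 817. Profit = 720 − 817 = -$97.
That loss of $97 beats the $609 the firm would lose by shutting down; producing recovers $512 of fixed cost.

Profit = -$97 at y = 8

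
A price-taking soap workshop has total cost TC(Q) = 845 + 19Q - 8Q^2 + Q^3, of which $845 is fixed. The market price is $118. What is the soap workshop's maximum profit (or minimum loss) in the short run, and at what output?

AVC = 19 - 8Q + Q^2; min AVC = $3 at Q = 4. Since P = $118 ≥ min AVC, the firm produces.
With MC = 19 - 16Q + 3Q^2, P = MC on the upward-sloping part at Q* = 9.
TR = 118·9 = 1062. TC = 845 + 252 = 1097. Profit = 1062 − 1097 = -$35.
Shutting down would mean losing the fixed cost of $845, so operating at a loss of $35 is better by $810.

Profit = -$35 at Q = 9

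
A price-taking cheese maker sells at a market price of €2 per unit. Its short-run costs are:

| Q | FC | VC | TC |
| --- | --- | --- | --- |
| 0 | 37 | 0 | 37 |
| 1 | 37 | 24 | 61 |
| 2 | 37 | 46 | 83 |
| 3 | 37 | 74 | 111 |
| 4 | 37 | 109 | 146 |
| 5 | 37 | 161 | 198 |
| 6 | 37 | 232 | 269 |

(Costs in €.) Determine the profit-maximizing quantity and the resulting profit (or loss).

Tabulate TR − TC: Q=0: -37; Q=1: -59; Q=2: -79; Q=3: -105; Q=4: -138; Q=5: -188; Q=6: -257.
Profit is highest at Q = 0. Equivalently, the lowest AVC in the table is 46/2 ≈ €23 at Q = 2, and P = €2 falls below it — price never covers variable cost, so the firm shuts down and loses only its fixed cost.

Q = 0 (shut down); profit = -€37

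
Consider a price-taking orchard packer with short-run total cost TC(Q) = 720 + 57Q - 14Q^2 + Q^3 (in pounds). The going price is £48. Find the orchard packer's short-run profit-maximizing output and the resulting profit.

Profit = -£396 at Q = 9

AVC = 57 - 14Q + Q^2 has its minimum £8 at Q = 7; price £48 clears that bar, so the firm operates.
With MC = 57 - 28Q + 3Q^2, P = MC on the upward-sloping part at Q* = 9.
TR = 48·9 = 432. TC = 720 + 108 = 828. Profit = 432 − 828 = -£396.
That loss of £396 beats the £720 the firm would lose by shutting down; producing recovers £324 of fixed cost.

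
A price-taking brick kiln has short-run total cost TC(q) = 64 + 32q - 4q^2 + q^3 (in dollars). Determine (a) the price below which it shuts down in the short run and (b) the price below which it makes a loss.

Shutdown price = $28; break-even price = $48

Shutdown price = min AVC. AVC = 32 - 4q + q^2, with vertex at q = 2 and minimum $28.
ATC = 64/q + 32 - 4q + q^2. Setting dATC/dq = −64/q^2 − 4 + 2q = 0 gives q = 4 (since 2·4^3 − 4·4^2 = 64).
min ATC = 64/4 + 32 − 4·4 + 4^2 = $48. That is the break-even price.
For $28 ≤ P < $48 the firm produces at a loss; below $28 it shuts down.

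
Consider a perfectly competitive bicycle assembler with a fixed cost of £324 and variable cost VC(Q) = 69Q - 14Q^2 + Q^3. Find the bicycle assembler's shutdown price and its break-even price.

Shutdown price = £20; break-even price = £60

AVC = 69 - 14Q + Q^2; minimized at Q = 7, giving min AVC = £20. That is the shutdown price.
ATC = 324/Q + 69 - 14Q + Q^2. Setting dATC/dQ = −324/Q^2 − 14 + 2Q = 0 gives Q = 9 (since 2·9^3 − 14·9^2 = 324).
min ATC = 324/9 + 69 − 14·9 + 9^2 = £60. That is the break-even price.
Between these two prices the firm operates at a loss; above £60 it earns a profit.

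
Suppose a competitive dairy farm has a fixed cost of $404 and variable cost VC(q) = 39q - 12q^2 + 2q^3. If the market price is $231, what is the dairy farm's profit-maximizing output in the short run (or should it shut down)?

Produce at q = 8

Strip out fixed cost: VC = 39q - 12q^2 + 2q^3. Then AVC = 39 - 12q + 2q^2 and MC = 39 - 24q + 6q^2.
AVC hits its minimum where MC = AVC, at q = 3, giving min AVC = 39 - 12·3 + 2·3^2 = $21.
Since P = $231 ≥ min AVC = $21, price covers variable cost and the firm should produce.
P = MC gives -192 - 24q + 6q^2 = 0, with roots -4 and 8. Take the larger (rising MC): q* = 8.
Check: AVC at q = 8 is $71 ≤ P, so revenue covers variable cost.
Profit = P·q − TC = 231·8 − 972 = $876.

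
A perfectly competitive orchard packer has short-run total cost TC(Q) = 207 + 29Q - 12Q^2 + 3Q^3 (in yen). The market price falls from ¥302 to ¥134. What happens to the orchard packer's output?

AVC = 29 - 12Q + 3Q^2, minimized at Q = 2 where min AVC = ¥17. MC = 29 - 24Q + 9Q^2.
At P = ¥302 ≥ min AVC, set P = MC on the rising branch: Q = 7.
At P = ¥134 ≥ min AVC, set P = MC: Q = 5. The firm stays open but cuts output.

Output falls from 7 to 5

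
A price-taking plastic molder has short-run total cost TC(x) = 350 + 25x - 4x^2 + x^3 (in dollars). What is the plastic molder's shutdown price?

$21 per unit

Short-run supply begins at min AVC. From VC = 25x - 4x^2 + x^3, AVC = 25 - 4x + x^2.
At the minimum of AVC, MC = AVC. MC = 25 - 8x + 3x^2; setting MC = AVC gives 2x^2 - 4x = 0, so x = 2. min AVC = 21.
The firm shuts down for any P below $21.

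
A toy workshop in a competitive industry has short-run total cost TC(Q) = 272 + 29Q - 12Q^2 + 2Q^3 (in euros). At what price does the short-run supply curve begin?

€11 per unit

Short-run supply begins at min AVC. From VC = 29Q - 12Q^2 + 2Q^3, AVC = 29 - 12Q + 2Q^2.
dAVC/dQ = -12 + 4Q = 0 gives Q = 3. min AVC = 29 - 12·3 + 2·3^2 = 11.
For P < €11 the firm produces nothing.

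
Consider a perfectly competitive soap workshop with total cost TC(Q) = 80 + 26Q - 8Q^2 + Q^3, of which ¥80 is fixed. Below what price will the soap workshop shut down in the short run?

¥10 per unit

Short-run supply begins at min AVC. From VC = 26Q - 8Q^2 + Q^3, AVC = 26 - 8Q + Q^2.
At the minimum of AVC, MC = AVC. MC = 26 - 16Q + 3Q^2; setting MC = AVC gives 2Q^2 - 8Q = 0, so Q = 4. min AVC = 10.
For P < ¥10 the firm produces nothing.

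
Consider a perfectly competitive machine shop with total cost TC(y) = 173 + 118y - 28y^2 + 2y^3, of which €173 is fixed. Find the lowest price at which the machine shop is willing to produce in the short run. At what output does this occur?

€20 per unit, at y = 7

The shutdown price is the minimum of AVC. VC = 118y - 28y^2 + 2y^3, so AVC = 118 - 28y + 2y^2.
dAVC/dy = -28 + 4y = 0 gives y = 7. min AVC = 118 - 28·7 + 2·7^2 = 20.
For P < €20 the firm produces nothing.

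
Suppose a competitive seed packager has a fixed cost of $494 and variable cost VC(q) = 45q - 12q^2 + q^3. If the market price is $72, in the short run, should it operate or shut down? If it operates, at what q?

Produce at q = 9

Strip out fixed cost: VC = 45q - 12q^2 + q^3. Then AVC = 45 - 12q + q^2 and MC = 45 - 24q + 3q^2.
AVC is minimized where dAVC/dq = -12 + 2q = 0, at q = 6; min AVC = 45 - 12·6 + 6^2 = $9.
Because $72 ≥ $9, revenue can cover variable cost; the firm operates.
Set P = MC: 72 = 45 - 24q + 3q^2 → -27 - 24q + 3q^2 = 0. The roots are q = -1 and q = 9; the profit-maximizing output is on the rising part of MC, so q* = 9.
Check: AVC at q = 9 is $18 ≤ P, so revenue covers variable cost.
Profit = P·q − TC = 72·9 − 656 = -$8, a loss, but smaller than the $494 fixed cost the firm would lose by shutting down.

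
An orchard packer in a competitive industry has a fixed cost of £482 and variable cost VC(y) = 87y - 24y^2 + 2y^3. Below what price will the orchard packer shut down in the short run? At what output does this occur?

Short-run supply begins at min AVC. From VC = 87y - 24y^2 + 2y^3, AVC = 87 - 24y + 2y^2.
At the minimum of AVC, MC = AVC. MC = 87 - 48y + 6y^2; setting MC = AVC gives 4y^2 - 24y = 0, so y = 6. min AVC = 15.
So the shutdown price is £15.

£15 per unit, at y = 6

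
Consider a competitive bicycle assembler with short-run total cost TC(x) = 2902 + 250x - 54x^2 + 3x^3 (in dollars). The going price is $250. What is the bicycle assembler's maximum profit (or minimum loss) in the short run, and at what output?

AVC = 250 - 54x + 3x^2 has its minimum $7 at x = 9; price $250 clears that bar, so the firm operates.
MC = 250 - 108x + 9x^2. Setting P = MC and taking the root on the rising branch gives x* = 12.
TR = 250·12 = 3000. TC = 2902 + 408 = 3310. Profit = 3000 − 3310 = -$310.
That loss of $310 beats the $2902 the firm would lose by shutting down; producing recovers $2592 of fixed cost.

Profit = -$310 at x = 12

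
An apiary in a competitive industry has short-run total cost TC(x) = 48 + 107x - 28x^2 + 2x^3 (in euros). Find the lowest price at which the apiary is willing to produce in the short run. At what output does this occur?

€9 per unit, at x = 7

The shutdown price is the minimum of AVC. VC = 107x - 28x^2 + 2x^3, so AVC = 107 - 28x + 2x^2.
dAVC/dx = -28 + 4x = 0 gives x = 7. min AVC = 107 - 28·7 + 2·7^2 = 9.
For P < €9 the firm produces nothing.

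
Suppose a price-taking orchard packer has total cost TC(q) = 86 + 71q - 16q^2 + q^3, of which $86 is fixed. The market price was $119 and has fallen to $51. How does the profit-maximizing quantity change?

Output falls from 12 to 10

AVC = 71 - 16q + q^2, minimized at q = 8 where min AVC = $7. MC = 71 - 32q + 3q^2.
With P = $119 above the shutdown price, P = MC gives q = 12.
At P = $51 ≥ min AVC, set P = MC: q = 10. The firm stays open but cuts output.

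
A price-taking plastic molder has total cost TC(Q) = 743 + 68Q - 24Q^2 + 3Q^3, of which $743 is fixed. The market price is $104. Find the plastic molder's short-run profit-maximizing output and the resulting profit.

Profit = -$311 at Q = 6

AVC = 68 - 24Q + 3Q^2 has its minimum $20 at Q = 4; price $104 clears that bar, so the firm operates.
With MC = 68 - 48Q + 9Q^2, P = MC on the upward-sloping part at Q* = 6.
TR = 104·6 = 624. TC = 743 + 192 = 935. Profit = 624 − 935 = -$311.
That loss of $311 beats the $743 the firm would lose by shutting down; producing recovers $432 of fixed cost.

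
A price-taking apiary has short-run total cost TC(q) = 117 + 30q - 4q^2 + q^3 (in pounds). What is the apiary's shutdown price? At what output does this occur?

£26 per unit, at q = 2

The firm shuts down when price falls below the minimum of average variable cost. AVC = VC/q = 30 - 4q + q^2.
At the minimum of AVC, MC = AVC. MC = 30 - 8q + 3q^2; setting MC = AVC gives 2q^2 - 4q = 0, so q = 2. min AVC = 26.
The firm shuts down for any P below £26.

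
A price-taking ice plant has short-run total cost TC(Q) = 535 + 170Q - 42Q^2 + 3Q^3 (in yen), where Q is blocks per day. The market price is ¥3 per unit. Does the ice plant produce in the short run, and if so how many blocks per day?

Strip out fixed cost: VC = 170Q - 42Q^2 + 3Q^3. Then AVC = 170 - 42Q + 3Q^2 and MC = 170 - 84Q + 9Q^2.
The AVC parabola has its vertex at Q = 42/6 = 7, where AVC = 170 - 42·7 + 3·7^2 = ¥23.
Since P = ¥3 < min AVC = ¥23, price fails to cover variable cost at any output.
Shutting down limits the loss to fixed cost, ¥535.

Shut down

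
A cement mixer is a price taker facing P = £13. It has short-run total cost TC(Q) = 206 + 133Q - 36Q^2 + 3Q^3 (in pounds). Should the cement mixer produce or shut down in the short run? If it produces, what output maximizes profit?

Shut down

From TC, MC = TC'(Q) = 133 - 72Q + 9Q^2 and AVC = VC/Q = 133 - 36Q + 3Q^2.
The AVC parabola has its vertex at Q = 36/6 = 6, where AVC = 133 - 36·6 + 3·6^2 = £25.
With P < min AVC (£13 < £25), every unit sold adds to the loss.
The firm minimizes its loss by shutting down and losing only its fixed cost of £206.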